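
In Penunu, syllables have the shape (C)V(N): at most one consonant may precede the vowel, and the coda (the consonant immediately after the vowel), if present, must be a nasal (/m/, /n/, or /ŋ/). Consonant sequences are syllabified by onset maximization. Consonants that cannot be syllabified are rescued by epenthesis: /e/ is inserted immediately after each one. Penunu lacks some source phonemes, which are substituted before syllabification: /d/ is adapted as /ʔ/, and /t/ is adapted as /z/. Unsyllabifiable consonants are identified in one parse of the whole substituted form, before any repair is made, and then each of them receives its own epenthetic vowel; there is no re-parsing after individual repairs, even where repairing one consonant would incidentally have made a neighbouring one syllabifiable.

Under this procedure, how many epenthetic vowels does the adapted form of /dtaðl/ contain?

After substitution the input is /ʔzaðl/.
The unsyllabifiable consonants are /ʔ/, /ð/, /l/; each receives one epenthetic vowel.

3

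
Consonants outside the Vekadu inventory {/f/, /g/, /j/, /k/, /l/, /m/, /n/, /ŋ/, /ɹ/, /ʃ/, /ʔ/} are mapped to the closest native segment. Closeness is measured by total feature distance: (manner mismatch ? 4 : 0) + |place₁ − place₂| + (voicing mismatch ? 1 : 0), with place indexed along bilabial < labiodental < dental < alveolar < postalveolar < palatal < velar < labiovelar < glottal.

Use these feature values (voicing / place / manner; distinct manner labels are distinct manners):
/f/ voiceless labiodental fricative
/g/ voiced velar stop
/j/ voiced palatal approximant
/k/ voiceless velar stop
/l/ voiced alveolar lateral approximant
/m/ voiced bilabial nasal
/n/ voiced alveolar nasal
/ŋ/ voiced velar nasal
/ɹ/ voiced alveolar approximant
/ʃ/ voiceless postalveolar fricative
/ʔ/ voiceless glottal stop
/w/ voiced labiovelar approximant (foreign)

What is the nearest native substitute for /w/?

j

/j/ is closest: same manner (approximant), place distance 2 (labiovelar→palatal), same voicing; total 2. Next closest is /ɹ/ at distance 4.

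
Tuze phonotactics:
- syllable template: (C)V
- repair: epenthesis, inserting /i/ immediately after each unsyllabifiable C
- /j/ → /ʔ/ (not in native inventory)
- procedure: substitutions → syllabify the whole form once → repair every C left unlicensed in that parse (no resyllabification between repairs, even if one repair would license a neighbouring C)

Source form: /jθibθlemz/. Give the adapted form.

Substitution: /j/ → /ʔ/, giving /ʔθibθlemz/.
Syllabifying with onset maximization leaves /ʔ/, /b/, /θ/, /m/, /z/ stranded (no codas are permitted; onsets are limited to one consonant).
Each unlicensed consonant becomes the onset of a new syllable: /ʔ/ → /ʔi/, /b/ → /bi/, /θ/ → /θi/, /m/ → /mi/, /z/ → /zi/.

ʔiθibiθilemizi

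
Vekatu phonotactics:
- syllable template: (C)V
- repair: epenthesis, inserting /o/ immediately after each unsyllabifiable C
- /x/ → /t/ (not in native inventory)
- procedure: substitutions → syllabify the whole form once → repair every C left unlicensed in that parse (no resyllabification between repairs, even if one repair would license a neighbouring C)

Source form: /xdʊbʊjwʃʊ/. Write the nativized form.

todʊbʊjowoʃʊ

Substitution: /x/ → /t/, giving /tdʊbʊjwʃʊ/.
Syllabifying with onset maximization leaves /t/, /j/, /w/ stranded (no codas are permitted; onsets are limited to one consonant).
Epenthesis after each stranded consonant: /t/ → /to/, /j/ → /jo/, /w/ → /wo/.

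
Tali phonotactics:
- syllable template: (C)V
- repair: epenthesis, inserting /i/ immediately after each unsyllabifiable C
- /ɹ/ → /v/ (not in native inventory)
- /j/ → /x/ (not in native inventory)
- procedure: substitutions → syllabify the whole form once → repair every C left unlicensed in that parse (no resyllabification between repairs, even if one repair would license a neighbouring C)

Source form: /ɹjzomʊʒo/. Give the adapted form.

vixizomʊʒo

Substitution: /ɹ/ → /v/, /j/ → /x/, giving /vxzomʊʒo/.
Under (C)V, the unsyllabifiable consonants are /v/, /x/ (no codas are permitted; onsets are limited to one consonant).
Epenthesis after each stranded consonant: /v/ → /vi/, /x/ → /xi/.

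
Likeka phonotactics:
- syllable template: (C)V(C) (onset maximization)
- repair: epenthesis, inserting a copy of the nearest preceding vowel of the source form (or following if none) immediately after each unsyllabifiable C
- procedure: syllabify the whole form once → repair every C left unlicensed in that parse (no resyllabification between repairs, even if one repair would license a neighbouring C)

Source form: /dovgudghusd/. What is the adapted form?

dovgudguhusdu

The consonants /g/, /d/ cannot be parsed into a legal (C)V(C) syllable (at most one coda consonant is licensed; onsets are limited to one consonant).
Epenthesis after each stranded consonant: /g/ → /gu/, /d/ → /du/.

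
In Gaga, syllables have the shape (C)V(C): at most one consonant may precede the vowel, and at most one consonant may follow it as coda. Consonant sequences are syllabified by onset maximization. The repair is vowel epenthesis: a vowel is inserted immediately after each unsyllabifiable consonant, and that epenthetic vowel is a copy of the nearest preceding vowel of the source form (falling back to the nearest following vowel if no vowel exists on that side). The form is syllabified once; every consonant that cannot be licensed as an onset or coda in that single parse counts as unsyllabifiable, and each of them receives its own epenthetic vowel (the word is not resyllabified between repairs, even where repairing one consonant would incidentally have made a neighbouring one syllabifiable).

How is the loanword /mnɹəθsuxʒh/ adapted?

Syllabifying with onset maximization leaves /m/, /n/, /ʒ/, /h/ stranded (at most one coda consonant is licensed; onsets are limited to one consonant).
Each unlicensed consonant becomes the onset of a new syllable: /m/ → /mə/, /n/ → /nə/, /ʒ/ → /ʒu/, /h/ → /hu/.

mənəɹəθsuxʒuhu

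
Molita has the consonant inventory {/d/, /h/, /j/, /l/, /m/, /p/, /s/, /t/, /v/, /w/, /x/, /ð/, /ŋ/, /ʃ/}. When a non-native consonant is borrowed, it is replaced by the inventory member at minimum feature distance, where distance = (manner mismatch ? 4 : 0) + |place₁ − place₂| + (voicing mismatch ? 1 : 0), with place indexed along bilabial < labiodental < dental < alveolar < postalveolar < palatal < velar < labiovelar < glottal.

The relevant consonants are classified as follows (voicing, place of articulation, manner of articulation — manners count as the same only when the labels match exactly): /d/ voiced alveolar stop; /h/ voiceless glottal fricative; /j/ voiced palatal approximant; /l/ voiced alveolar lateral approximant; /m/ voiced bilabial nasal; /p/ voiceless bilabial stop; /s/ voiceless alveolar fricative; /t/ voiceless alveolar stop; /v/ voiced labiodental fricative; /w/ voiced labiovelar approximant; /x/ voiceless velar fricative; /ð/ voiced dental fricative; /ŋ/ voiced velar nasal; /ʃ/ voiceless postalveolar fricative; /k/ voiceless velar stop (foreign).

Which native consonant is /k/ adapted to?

t

/t/ is closest: same manner (stop), place distance 3 (velar→alveolar), same voicing; total 3. Next closest is /d/ at distance 4.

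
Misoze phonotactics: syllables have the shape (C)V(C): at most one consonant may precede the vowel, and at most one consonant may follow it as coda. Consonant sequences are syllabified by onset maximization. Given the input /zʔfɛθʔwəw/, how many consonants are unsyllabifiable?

3

The consonants /z/, /ʔ/, /ʔ/ cannot be parsed into a legal (C)V(C) syllable (at most one coda consonant is licensed; onsets are limited to one consonant).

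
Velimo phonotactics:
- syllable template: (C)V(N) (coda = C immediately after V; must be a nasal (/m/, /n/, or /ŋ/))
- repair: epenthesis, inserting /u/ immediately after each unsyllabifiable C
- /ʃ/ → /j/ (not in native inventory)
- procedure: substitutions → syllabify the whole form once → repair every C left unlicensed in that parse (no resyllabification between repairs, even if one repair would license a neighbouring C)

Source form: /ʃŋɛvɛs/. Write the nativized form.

Substitution: /ʃ/ → /j/, giving /jŋɛvɛs/.
Under (C)V(N), the unsyllabifiable consonants are /j/, /s/ (only a nasal (/m/, /n/, or /ŋ/) is licensed in coda position; onsets are limited to one consonant).
Epenthesis after each stranded consonant: /j/ → /ju/, /s/ → /su/.

juŋɛvɛsu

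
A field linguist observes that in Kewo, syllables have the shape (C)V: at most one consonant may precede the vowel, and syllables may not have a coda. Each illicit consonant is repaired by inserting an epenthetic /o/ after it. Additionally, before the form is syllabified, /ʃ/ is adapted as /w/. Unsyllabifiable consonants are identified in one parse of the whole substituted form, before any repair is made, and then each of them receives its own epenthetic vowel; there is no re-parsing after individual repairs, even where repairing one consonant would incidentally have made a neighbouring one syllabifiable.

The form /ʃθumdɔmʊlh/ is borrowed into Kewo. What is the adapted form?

woθumodɔmʊloho

Substitution: /ʃ/ → /w/, giving /wθumdɔmʊlh/.
The consonants /w/, /m/, /l/, /h/ cannot be parsed into a legal (C)V syllable (no codas are permitted; onsets are limited to one consonant).
Inserting the epenthetic vowel yields /w/ → /wo/, /m/ → /mo/, /l/ → /lo/, /h/ → /ho/.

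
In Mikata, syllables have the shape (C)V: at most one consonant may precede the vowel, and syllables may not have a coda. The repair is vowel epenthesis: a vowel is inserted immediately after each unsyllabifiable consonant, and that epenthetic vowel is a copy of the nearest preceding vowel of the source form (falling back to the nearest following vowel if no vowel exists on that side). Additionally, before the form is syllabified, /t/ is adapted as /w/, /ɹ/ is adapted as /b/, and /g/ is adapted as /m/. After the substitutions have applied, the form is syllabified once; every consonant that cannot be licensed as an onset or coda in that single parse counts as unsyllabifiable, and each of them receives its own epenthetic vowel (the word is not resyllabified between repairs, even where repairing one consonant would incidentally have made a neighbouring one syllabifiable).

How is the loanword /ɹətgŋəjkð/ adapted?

bəwəməŋəjəkəðə

Substitution: /ɹ/ → /b/, /t/ → /w/, /g/ → /m/, giving /bəwmŋəjkð/.
Under (C)V, the unsyllabifiable consonants are /w/, /m/, /j/, /k/, /ð/ (no codas are permitted; onsets are limited to one consonant).
Inserting the epenthetic vowel yields /w/ → /wə/, /m/ → /mə/, /j/ → /jə/, /k/ → /kə/, /ð/ → /ðə/.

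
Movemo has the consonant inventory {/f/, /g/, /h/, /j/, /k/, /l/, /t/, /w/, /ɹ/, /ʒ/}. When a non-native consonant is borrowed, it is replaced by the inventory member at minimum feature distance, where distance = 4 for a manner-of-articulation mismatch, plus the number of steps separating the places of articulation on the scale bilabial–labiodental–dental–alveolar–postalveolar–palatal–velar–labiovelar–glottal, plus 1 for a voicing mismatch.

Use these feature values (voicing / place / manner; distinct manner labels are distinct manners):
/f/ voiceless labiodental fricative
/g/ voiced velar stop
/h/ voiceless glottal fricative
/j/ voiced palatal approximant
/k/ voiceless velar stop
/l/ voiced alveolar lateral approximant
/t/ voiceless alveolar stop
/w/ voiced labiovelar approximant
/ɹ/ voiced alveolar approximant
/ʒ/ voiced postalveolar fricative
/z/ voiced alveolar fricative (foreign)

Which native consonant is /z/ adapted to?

ʒ

/ʒ/ is closest: same manner (fricative), place distance 1 (alveolar→postalveolar), same voicing; total 1. Next closest is /f/ at distance 3.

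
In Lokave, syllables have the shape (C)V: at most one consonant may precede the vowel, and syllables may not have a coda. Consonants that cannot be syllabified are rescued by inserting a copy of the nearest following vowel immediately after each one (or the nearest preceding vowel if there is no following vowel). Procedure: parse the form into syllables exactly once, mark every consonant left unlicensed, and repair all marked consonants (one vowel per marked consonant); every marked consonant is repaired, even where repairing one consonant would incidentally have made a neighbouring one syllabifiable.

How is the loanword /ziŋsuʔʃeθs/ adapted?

Syllabifying with onset maximization leaves /ŋ/, /ʔ/, /θ/, /s/ stranded (no codas are permitted; onsets are limited to one consonant).
Each unlicensed consonant becomes the onset of a new syllable: /ŋ/ → /ŋu/, /ʔ/ → /ʔe/, /θ/ → /θe/, /s/ → /se/.

ziŋusuʔeʃeθese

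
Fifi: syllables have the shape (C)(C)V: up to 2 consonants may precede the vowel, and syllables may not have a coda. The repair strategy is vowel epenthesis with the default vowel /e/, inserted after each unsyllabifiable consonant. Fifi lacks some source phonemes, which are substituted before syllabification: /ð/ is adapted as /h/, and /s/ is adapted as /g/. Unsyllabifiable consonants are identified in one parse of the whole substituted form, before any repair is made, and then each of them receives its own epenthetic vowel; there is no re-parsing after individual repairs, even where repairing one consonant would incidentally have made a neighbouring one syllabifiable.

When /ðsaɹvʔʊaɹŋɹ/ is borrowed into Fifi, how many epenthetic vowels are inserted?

4

After substitution the input is /hgaɹvʔʊaɹŋɹ/.
The unsyllabifiable consonants are /ɹ/, /ɹ/, /ŋ/, /ɹ/; each receives one epenthetic vowel.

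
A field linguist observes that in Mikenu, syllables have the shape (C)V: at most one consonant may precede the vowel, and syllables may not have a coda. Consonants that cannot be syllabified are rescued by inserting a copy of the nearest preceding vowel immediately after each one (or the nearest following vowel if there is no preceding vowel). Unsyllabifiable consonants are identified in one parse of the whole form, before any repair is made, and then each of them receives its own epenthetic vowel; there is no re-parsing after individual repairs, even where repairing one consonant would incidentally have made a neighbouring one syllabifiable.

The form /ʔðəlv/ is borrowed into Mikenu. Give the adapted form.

The consonants /ʔ/, /l/, /v/ cannot be parsed into a legal (C)V syllable (no codas are permitted; onsets are limited to one consonant).
Inserting the epenthetic vowel yields /ʔ/ → /ʔə/, /l/ → /lə/, /v/ → /və/.

ʔəðələvə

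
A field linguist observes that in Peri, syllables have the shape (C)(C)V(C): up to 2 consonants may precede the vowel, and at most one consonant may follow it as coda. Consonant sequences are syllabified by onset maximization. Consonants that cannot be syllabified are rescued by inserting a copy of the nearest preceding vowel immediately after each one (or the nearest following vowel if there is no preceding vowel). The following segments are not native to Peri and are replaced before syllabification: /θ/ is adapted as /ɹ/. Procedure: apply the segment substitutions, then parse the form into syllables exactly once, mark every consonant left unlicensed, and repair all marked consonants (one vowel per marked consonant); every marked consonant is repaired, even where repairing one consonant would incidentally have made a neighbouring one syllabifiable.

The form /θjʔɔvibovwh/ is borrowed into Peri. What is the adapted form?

ɹɔjʔɔvibovwoho

Substitution: /θ/ → /ɹ/, giving /ɹjʔɔvibovwh/.
Syllabifying with onset maximization leaves /ɹ/, /w/, /h/ stranded (at most one coda consonant is licensed; onsets may contain at most 2 consonants).
Inserting the epenthetic vowel yields /ɹ/ → /ɹɔ/, /w/ → /wo/, /h/ → /ho/.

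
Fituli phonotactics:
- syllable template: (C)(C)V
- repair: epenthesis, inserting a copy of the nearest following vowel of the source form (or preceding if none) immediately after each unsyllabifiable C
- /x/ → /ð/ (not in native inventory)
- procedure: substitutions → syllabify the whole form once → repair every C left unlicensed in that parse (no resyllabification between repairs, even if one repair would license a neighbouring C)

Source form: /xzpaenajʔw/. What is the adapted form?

ðazpaenajaʔawa

Substitution: /x/ → /ð/, giving /ðzpaenajʔw/.
Syllabifying with onset maximization leaves /ð/, /j/, /ʔ/, /w/ stranded (no codas are permitted; onsets may contain at most 2 consonants).
Epenthesis after each stranded consonant: /ð/ → /ða/, /j/ → /ja/, /ʔ/ → /ʔa/, /w/ → /wa/.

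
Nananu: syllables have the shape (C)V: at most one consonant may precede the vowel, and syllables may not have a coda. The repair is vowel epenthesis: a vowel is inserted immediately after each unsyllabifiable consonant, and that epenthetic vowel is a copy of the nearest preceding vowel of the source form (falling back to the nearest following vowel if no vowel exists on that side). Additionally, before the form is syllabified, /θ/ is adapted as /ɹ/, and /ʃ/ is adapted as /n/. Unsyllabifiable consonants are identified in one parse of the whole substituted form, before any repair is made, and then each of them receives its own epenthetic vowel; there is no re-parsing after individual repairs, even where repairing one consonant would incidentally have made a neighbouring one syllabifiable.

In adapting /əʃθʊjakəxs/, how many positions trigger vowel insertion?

3

After substitution the input is /ənɹʊjakəxs/.
The unsyllabifiable consonants are /n/, /x/, /s/; each receives one epenthetic vowel.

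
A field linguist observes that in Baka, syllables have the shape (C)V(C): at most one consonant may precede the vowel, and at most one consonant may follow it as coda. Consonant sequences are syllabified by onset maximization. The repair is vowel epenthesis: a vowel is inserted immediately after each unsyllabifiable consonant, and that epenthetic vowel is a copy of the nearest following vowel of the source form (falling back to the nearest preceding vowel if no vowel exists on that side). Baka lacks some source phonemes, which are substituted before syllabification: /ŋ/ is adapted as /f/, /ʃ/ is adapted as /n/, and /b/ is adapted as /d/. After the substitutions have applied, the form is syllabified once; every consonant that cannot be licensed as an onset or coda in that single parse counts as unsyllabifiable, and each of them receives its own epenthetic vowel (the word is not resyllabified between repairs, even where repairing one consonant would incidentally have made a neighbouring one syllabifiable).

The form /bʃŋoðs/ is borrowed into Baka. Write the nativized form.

Substitution: /b/ → /d/, /ʃ/ → /n/, /ŋ/ → /f/, giving /dnfoðs/.
The consonants /d/, /n/, /s/ cannot be parsed into a legal (C)V(C) syllable (at most one coda consonant is licensed; onsets are limited to one consonant).
Each unlicensed consonant becomes the onset of a new syllable: /d/ → /do/, /n/ → /no/, /s/ → /so/.

donofoðso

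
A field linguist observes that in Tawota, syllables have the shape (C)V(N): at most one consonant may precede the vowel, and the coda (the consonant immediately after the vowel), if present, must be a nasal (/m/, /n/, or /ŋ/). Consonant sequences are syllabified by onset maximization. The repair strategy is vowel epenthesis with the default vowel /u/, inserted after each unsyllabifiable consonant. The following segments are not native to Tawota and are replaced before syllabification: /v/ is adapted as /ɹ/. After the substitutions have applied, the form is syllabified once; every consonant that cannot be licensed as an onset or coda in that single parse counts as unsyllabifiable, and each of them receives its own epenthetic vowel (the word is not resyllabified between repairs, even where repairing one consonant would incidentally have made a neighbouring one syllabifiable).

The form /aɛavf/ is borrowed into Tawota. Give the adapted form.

Substitution: /v/ → /ɹ/, giving /aɛaɹf/.
Under (C)V(N), the unsyllabifiable consonants are /ɹ/, /f/ (only a nasal (/m/, /n/, or /ŋ/) is licensed in coda position; onsets are limited to one consonant).
Epenthesis after each stranded consonant: /ɹ/ → /ɹu/, /f/ → /fu/.

aɛaɹufu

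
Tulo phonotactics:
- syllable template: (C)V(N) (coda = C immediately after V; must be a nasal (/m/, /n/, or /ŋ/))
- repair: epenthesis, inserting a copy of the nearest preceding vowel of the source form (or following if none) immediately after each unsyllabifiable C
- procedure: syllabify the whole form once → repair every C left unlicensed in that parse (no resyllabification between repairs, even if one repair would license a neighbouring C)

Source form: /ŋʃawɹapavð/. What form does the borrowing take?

ŋaʃawaɹapavaða

Syllabifying with onset maximization leaves /ŋ/, /w/, /v/, /ð/ stranded (only a nasal (/m/, /n/, or /ŋ/) is licensed in coda position; onsets are limited to one consonant).
Inserting the epenthetic vowel yields /ŋ/ → /ŋa/, /w/ → /wa/, /v/ → /va/, /ð/ → /ða/.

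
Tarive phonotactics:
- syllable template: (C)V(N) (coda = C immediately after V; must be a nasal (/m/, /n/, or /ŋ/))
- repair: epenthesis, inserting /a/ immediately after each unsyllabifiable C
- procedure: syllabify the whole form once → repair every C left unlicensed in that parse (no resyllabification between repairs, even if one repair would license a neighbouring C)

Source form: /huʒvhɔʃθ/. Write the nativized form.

Under (C)V(N), the unsyllabifiable consonants are /ʒ/, /v/, /ʃ/, /θ/ (only a nasal (/m/, /n/, or /ŋ/) is licensed in coda position; onsets are limited to one consonant).
Epenthesis after each stranded consonant: /ʒ/ → /ʒa/, /v/ → /va/, /ʃ/ → /ʃa/, /θ/ → /θa/.

huʒavahɔʃaθa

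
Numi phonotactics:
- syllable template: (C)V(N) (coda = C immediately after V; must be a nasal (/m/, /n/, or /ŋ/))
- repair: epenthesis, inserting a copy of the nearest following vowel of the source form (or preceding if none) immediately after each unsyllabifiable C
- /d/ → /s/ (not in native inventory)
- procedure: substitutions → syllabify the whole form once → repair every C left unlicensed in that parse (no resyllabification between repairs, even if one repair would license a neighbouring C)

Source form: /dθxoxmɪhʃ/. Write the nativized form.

Substitution: /d/ → /s/, giving /sθxoxmɪhʃ/.
Under (C)V(N), the unsyllabifiable consonants are /s/, /θ/, /x/, /h/, /ʃ/ (only a nasal (/m/, /n/, or /ŋ/) is licensed in coda position; onsets are limited to one consonant).
Inserting the epenthetic vowel yields /s/ → /so/, /θ/ → /θo/, /x/ → /xɪ/, /h/ → /hɪ/, /ʃ/ → /ʃɪ/.

soθoxoxɪmɪhɪʃɪ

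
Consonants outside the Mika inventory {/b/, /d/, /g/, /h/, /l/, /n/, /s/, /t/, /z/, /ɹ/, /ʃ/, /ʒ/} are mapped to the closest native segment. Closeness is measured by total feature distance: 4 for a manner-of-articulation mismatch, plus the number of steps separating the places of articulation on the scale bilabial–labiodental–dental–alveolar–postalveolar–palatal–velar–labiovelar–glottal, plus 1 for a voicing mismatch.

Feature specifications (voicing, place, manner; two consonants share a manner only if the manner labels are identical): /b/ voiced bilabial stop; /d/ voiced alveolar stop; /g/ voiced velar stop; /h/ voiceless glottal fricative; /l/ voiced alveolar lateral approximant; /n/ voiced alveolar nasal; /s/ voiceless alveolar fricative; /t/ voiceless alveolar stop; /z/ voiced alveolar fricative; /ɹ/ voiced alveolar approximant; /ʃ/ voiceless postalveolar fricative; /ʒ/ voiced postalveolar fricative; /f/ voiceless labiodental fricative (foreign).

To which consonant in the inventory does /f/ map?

/s/ is closest: same manner (fricative), place distance 2 (labiodental→alveolar), same voicing; total 2. Next closest is /z/ at distance 3.

s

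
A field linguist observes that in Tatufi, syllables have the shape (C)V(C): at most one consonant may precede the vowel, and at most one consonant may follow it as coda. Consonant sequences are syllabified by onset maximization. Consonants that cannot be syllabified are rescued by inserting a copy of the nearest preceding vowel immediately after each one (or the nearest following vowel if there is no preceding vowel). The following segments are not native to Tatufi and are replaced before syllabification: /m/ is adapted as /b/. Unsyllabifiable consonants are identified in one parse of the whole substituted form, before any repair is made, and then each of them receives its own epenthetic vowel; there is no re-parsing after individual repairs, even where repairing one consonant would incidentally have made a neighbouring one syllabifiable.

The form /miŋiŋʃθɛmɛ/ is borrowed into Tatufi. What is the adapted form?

Substitution: /m/ → /b/, giving /biŋiŋʃθɛbɛ/.
Syllabifying with onset maximization leaves /ʃ/ stranded (at most one coda consonant is licensed; onsets are limited to one consonant).
Inserting the epenthetic vowel yields /ʃ/ → /ʃi/.

biŋiŋʃiθɛbɛ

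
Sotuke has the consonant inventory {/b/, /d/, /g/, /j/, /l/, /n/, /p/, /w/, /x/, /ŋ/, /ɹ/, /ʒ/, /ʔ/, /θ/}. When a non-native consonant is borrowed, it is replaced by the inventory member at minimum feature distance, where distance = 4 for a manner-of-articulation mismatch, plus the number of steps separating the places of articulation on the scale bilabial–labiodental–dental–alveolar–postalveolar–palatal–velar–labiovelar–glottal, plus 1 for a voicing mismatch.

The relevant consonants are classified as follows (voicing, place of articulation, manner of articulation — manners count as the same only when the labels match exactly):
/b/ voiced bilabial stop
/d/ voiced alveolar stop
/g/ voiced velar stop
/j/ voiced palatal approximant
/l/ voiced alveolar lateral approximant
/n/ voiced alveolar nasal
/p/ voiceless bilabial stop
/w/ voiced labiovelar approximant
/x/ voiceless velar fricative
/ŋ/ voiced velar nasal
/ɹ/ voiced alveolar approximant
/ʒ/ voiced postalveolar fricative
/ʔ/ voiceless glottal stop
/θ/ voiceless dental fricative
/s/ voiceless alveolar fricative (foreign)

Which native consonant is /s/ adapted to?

/θ/ is closest: same manner (fricative), place distance 1 (alveolar→dental), same voicing; total 1. Next closest is /ʒ/ at distance 2.

θ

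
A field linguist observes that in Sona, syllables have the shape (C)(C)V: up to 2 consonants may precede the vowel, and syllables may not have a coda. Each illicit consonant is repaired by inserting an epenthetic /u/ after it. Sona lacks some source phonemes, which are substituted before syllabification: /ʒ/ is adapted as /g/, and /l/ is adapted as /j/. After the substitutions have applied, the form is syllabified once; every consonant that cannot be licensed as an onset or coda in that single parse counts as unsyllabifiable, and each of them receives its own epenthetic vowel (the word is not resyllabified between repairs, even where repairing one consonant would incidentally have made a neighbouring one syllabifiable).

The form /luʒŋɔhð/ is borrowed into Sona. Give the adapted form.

jugŋɔhuðu

Substitution: /l/ → /j/, /ʒ/ → /g/, giving /jugŋɔhð/.
Syllabifying with onset maximization leaves /h/, /ð/ stranded (no codas are permitted; onsets may contain at most 2 consonants).
Epenthesis after each stranded consonant: /h/ → /hu/, /ð/ → /ðu/.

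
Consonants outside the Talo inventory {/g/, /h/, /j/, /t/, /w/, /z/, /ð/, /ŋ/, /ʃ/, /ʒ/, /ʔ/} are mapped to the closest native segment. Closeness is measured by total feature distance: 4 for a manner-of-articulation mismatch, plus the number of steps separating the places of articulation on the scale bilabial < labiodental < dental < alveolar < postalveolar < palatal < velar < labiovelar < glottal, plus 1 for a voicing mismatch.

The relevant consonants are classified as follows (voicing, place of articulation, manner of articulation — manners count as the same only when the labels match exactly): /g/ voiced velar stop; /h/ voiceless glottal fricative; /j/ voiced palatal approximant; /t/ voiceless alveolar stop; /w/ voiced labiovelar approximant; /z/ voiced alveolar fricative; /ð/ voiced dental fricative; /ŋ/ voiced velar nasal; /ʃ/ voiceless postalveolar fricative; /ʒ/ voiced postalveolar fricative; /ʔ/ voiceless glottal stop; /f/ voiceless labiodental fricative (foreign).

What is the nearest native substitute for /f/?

/ð/ is closest: same manner (fricative), place distance 1 (labiodental→dental), voicing differs (+1); total 2. Next closest is /z/ at distance 3.

ð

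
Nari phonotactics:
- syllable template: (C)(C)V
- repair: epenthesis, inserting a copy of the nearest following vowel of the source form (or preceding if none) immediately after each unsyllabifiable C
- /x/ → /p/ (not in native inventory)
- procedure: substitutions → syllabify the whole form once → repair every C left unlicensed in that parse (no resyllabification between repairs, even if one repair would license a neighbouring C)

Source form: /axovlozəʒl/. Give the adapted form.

Substitution: /x/ → /p/, giving /apovlozəʒl/.
The consonants /ʒ/, /l/ cannot be parsed into a legal (C)(C)V syllable (no codas are permitted; onsets may contain at most 2 consonants).
Inserting the epenthetic vowel yields /ʒ/ → /ʒə/, /l/ → /lə/.

apovlozəʒələ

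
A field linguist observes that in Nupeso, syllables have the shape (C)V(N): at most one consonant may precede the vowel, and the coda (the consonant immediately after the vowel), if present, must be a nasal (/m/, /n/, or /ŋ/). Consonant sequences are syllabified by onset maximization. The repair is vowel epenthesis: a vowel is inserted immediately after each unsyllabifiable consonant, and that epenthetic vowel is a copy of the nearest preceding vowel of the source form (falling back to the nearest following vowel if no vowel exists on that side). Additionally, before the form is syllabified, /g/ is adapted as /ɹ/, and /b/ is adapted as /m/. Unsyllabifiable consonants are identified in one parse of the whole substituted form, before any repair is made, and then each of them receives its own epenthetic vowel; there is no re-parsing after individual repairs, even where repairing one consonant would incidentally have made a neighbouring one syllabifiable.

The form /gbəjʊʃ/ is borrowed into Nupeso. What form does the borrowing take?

Substitution: /g/ → /ɹ/, /b/ → /m/, giving /ɹməjʊʃ/.
Syllabifying with onset maximization leaves /ɹ/, /ʃ/ stranded (only a nasal (/m/, /n/, or /ŋ/) is licensed in coda position; onsets are limited to one consonant).
Inserting the epenthetic vowel yields /ɹ/ → /ɹə/, /ʃ/ → /ʃʊ/.

ɹəməjʊʃʊ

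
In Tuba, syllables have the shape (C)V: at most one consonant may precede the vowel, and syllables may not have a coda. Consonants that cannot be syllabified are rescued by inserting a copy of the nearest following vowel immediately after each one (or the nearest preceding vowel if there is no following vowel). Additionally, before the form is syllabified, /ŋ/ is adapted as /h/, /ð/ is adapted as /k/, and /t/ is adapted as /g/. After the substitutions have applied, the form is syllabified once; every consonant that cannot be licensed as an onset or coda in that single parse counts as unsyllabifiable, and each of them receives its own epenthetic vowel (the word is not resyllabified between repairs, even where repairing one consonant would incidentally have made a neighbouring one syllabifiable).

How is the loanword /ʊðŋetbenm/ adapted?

ʊkehegebeneme

Substitution: /ð/ → /k/, /ŋ/ → /h/, /t/ → /g/, giving /ʊkhegbenm/.
Syllabifying with onset maximization leaves /k/, /g/, /n/, /m/ stranded (no codas are permitted; onsets are limited to one consonant).
Epenthesis after each stranded consonant: /k/ → /ke/, /g/ → /ge/, /n/ → /ne/, /m/ → /me/.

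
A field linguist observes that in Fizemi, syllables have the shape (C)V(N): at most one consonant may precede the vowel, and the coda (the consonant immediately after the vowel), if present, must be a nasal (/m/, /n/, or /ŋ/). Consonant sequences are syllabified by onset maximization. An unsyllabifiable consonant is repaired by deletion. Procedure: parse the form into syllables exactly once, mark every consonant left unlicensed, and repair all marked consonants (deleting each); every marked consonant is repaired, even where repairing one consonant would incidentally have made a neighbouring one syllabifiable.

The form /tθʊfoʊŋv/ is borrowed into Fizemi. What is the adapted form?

Under (C)V(N), the unsyllabifiable consonants are /t/, /v/ (only a nasal (/m/, /n/, or /ŋ/) is licensed in coda position; onsets are limited to one consonant).
Deletion applies to /t/, /v/.

θʊfoʊŋ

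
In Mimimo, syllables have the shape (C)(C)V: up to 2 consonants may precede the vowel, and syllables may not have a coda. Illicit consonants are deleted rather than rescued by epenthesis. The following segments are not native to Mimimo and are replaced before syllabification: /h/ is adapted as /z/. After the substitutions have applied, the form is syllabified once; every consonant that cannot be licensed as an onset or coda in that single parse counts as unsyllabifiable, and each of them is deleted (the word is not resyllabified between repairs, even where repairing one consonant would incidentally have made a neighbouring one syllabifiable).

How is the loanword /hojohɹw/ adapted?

zojo

Substitution: /h/ → /z/, giving /zojozɹw/.
Syllabifying with onset maximization leaves /z/, /ɹ/, /w/ stranded (no codas are permitted; onsets may contain at most 2 consonants).
Deleting the stranded consonants removes /z/, /ɹ/, /w/.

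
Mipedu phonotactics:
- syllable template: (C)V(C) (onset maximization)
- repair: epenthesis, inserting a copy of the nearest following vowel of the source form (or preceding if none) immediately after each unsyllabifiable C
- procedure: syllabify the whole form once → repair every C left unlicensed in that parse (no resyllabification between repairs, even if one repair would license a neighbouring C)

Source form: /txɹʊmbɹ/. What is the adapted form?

Syllabifying with onset maximization leaves /t/, /x/, /b/, /ɹ/ stranded (at most one coda consonant is licensed; onsets are limited to one consonant).
Epenthesis after each stranded consonant: /t/ → /tʊ/, /x/ → /xʊ/, /b/ → /bʊ/, /ɹ/ → /ɹʊ/.

tʊxʊɹʊmbʊɹʊ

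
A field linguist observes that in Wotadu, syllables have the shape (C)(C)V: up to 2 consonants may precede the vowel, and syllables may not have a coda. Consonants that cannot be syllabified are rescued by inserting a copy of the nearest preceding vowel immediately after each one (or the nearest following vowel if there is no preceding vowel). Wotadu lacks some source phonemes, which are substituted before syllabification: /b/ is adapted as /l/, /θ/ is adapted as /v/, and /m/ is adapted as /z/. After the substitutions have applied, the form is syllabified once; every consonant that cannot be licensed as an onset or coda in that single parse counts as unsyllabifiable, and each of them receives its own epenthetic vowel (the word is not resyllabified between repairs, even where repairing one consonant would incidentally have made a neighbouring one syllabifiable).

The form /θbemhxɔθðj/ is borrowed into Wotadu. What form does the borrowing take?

vlezehxɔvɔðɔjɔ

Substitution: /θ/ → /v/, /b/ → /l/, /m/ → /z/, giving /vlezhxɔvðj/.
Syllabifying with onset maximization leaves /z/, /v/, /ð/, /j/ stranded (no codas are permitted; onsets may contain at most 2 consonants).
Inserting the epenthetic vowel yields /z/ → /ze/, /v/ → /vɔ/, /ð/ → /ðɔ/, /j/ → /jɔ/.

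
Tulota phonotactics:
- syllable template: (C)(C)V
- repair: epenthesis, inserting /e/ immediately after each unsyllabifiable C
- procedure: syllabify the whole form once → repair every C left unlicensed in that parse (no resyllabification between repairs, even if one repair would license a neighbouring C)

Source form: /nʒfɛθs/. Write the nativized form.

neʒfɛθese

The consonants /n/, /θ/, /s/ cannot be parsed into a legal (C)(C)V syllable (no codas are permitted; onsets may contain at most 2 consonants).
Epenthesis after each stranded consonant: /n/ → /ne/, /θ/ → /θe/, /s/ → /se/.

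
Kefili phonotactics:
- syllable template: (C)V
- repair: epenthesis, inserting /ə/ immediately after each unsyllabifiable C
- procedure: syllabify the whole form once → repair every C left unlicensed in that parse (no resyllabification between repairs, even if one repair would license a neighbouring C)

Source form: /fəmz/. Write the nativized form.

fəməzə

The consonants /m/, /z/ cannot be parsed into a legal (C)V syllable (no codas are permitted; onsets are limited to one consonant).
Each unlicensed consonant becomes the onset of a new syllable: /m/ → /mə/, /z/ → /zə/.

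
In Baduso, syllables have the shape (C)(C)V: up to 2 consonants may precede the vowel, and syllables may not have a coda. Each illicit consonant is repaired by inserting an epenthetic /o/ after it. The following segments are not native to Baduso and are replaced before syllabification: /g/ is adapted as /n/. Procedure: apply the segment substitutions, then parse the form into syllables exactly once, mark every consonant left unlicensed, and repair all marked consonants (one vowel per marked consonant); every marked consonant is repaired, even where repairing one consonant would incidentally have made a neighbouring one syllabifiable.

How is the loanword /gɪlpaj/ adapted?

nɪlpajo

Substitution: /g/ → /n/, giving /nɪlpaj/.
Under (C)(C)V, the unsyllabifiable consonants are /j/ (no codas are permitted; onsets may contain at most 2 consonants).
Inserting the epenthetic vowel yields /j/ → /jo/.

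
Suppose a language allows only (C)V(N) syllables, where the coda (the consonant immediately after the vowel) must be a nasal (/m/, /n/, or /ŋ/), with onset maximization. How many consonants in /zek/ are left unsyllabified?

The consonants /k/ cannot be parsed into a legal (C)V(N) syllable (only a nasal (/m/, /n/, or /ŋ/) is licensed in coda position; onsets are limited to one consonant).

1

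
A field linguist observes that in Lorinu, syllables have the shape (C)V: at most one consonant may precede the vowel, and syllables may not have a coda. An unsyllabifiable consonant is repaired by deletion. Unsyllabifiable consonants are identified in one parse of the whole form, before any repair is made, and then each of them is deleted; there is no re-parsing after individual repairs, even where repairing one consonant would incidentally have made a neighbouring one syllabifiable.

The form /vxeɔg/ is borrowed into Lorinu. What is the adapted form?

Under (C)V, the unsyllabifiable consonants are /v/, /g/ (no codas are permitted; onsets are limited to one consonant).
Deleting the stranded consonants removes /v/, /g/.

xeɔ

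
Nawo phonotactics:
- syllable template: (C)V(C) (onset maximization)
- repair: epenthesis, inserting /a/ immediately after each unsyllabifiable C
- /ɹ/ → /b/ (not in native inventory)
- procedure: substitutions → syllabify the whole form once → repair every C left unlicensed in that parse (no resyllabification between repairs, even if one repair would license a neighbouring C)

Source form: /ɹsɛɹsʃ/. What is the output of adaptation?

Substitution: /ɹ/ → /b/, giving /bsɛbsʃ/.
Under (C)V(C), the unsyllabifiable consonants are /b/, /s/, /ʃ/ (at most one coda consonant is licensed; onsets are limited to one consonant).
Each unlicensed consonant becomes the onset of a new syllable: /b/ → /ba/, /s/ → /sa/, /ʃ/ → /ʃa/.

basɛbsaʃa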